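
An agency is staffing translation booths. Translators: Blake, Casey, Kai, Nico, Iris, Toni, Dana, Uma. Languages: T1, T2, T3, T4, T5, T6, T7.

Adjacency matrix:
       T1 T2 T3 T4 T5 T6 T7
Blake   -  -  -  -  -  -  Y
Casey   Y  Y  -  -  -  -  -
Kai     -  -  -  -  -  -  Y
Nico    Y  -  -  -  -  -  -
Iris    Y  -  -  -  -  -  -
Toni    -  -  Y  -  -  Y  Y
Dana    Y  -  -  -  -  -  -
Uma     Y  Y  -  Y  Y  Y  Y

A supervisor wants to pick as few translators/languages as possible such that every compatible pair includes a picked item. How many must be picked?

A maximum matching has 5 edges (e.g. Blake–T7, Casey–T2, Nico–T1, Toni–T6, Uma–T4).
By König's theorem the minimum vertex cover has the same size. One such cover is {Casey, Toni, Uma, T1, T7}.

5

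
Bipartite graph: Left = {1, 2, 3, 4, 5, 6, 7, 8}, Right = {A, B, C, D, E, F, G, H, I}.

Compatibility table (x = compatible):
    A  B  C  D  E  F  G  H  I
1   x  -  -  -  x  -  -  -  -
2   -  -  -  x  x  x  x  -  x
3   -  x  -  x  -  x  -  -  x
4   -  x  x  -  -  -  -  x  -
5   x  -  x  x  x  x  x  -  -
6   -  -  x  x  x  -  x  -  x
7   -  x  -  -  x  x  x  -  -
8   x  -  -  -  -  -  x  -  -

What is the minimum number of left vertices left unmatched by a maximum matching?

0

One maximum matching: 1–A, 2–E, 3–I, 4–C, 5–F, 6–D, 7–B, 8–G.
This saturates every left vertex, so 8 is the maximum.
That matches 8 of the 8, leaving 0 unmatched; no matching can do better.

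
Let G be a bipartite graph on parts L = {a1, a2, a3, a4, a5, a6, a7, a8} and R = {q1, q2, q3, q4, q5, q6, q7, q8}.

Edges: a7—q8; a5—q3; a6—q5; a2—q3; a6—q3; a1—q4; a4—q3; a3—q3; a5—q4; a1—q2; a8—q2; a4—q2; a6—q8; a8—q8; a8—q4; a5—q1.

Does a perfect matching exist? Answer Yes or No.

No

The set {a1, a2, a3, a4, a7, a8} has only 4 neighbours ({q2, q3, q4, q8}), so by Hall's theorem at most 6 of the 8 left vertices can be matched.
Hence no matching covers every left vertex.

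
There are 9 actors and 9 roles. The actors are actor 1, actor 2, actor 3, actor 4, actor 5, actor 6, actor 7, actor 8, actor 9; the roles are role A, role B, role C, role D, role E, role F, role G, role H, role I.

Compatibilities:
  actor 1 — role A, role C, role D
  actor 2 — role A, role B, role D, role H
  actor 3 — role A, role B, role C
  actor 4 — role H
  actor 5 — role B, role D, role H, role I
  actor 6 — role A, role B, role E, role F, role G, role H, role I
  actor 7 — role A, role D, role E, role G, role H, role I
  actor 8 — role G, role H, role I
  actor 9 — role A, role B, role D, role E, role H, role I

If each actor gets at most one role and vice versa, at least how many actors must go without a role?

A valid assignment of size 9: actor 1-role C, actor 2-role D, actor 3-role A, actor 4-role H, actor 5-role I, actor 6-role F, actor 7-role E, actor 8-role G, actor 9-role B.
All 9 actors are matched, so no larger matching exists.
That matches 9 of the 9, leaving 0 unmatched; no matching can do better.

0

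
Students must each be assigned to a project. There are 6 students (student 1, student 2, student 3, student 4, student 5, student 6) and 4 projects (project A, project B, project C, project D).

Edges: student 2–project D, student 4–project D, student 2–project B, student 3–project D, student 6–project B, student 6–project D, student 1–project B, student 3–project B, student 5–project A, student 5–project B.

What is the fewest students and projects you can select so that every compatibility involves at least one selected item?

The 3 edges student 1–project B, student 2–project D, student 5–project A form a matching, so any vertex cover needs at least 3 vertices (one per matched edge).
Conversely {student 5, project B, project D} meets every edge and has exactly 3 vertices, so 3 is optimal.

3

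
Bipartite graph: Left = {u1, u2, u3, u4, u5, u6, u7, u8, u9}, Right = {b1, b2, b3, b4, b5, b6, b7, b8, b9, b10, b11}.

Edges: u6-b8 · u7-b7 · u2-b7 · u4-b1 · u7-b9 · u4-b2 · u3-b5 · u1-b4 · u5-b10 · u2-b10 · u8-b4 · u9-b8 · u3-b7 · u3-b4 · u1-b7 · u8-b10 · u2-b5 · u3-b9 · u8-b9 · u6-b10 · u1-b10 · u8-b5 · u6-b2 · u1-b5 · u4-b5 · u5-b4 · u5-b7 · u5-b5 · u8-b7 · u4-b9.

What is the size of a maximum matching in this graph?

For example, pair u1→b4, u2→b10, u3→b9, u4→b1, u5→b5, u6→b2, u7→b7, u9→b8.
The set {u1, u2, u3, u5, u7, u8} has only 5 neighbours ({b10, b4, b5, b7, b9}), so by Hall's theorem at most 8 of the 9 left vertices can be matched.

8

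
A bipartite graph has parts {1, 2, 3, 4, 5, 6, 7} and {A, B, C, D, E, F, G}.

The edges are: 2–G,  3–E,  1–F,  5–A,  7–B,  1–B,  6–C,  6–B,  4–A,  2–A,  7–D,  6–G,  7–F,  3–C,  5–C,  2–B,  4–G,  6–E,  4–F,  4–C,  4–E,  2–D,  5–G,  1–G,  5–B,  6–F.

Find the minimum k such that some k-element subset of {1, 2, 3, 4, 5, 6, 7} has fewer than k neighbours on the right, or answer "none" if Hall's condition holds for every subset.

A matching saturating every left vertex exists, for instance 1→F, 2→D, 3→E, 4→A, 5→C, 6→G, 7→B.
By Hall's marriage theorem, this means |N(S)| ≥ |S| for every subset S, so no violating subset exists.

none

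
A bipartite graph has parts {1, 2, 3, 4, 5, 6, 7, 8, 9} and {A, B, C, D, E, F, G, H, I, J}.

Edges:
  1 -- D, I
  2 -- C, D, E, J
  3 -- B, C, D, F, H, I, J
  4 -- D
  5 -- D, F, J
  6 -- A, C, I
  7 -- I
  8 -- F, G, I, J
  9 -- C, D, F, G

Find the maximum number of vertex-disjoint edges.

A valid assignment of size 8: 1-I, 2-E, 3-H, 4-D, 5-J, 6-C, 8-G, 9-F.
The set {1, 4, 7} has only 2 neighbours ({D, I}), so by Hall's theorem at most 8 of the 9 left vertices can be matched.

8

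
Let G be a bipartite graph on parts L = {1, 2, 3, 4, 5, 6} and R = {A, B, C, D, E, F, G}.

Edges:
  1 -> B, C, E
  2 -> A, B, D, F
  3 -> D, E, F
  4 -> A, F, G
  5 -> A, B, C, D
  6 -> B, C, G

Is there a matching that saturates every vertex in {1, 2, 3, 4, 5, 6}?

Yes

For example, pair 1–E, 2–F, 3–D, 4–G, 5–C, 6–B.
All 6 left vertices are covered.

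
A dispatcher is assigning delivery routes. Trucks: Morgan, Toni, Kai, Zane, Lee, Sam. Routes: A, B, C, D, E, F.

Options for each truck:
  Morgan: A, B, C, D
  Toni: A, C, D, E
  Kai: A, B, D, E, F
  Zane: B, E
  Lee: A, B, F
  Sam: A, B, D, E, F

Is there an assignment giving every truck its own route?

Yes

One maximum matching: Morgan–D, Toni–C, Kai–E, Zane–B, Lee–F, Sam–A.
All 6 trucks are covered.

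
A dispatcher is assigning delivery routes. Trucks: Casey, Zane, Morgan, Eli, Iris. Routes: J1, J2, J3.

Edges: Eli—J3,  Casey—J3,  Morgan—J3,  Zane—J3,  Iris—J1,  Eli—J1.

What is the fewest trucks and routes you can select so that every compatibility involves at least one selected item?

2

The 2 edges Casey–J3, Eli–J1 form a matching, so any vertex cover needs at least 2 vertices (one per matched edge).
Conversely {J1, J3} meets every edge and has exactly 2 vertices, so 2 is optimal.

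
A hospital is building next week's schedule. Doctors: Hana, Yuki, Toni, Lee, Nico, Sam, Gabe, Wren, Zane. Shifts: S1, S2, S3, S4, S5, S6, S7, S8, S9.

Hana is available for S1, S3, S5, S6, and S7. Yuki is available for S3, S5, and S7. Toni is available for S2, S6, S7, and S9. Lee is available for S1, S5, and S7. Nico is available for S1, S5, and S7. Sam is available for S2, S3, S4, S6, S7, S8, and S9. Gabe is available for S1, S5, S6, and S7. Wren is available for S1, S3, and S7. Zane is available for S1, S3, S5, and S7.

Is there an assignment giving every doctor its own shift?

No

The set {Hana, Yuki, Lee, Nico, Gabe, Wren, Zane} has only 5 neighbours ({S1, S3, S5, S6, S7}), so by Hall's theorem at most 7 of the 9 doctors can be matched.
Hence no matching covers every doctor.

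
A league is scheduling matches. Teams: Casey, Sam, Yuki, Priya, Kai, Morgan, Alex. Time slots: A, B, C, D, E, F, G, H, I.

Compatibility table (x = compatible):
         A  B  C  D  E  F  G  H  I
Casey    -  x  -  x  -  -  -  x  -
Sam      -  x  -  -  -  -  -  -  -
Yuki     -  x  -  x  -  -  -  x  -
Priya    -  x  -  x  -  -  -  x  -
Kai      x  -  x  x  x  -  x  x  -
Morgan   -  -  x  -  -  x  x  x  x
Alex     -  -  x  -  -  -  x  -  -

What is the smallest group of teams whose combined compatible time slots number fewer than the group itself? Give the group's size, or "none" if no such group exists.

4

Take S = {Casey, Sam, Yuki, Priya}. Its neighbourhood is {B, D, H}, so |N(S)| = 3 < |S| = 4.
Every subset of size less than 4 has at least as many neighbours as members, so 4 is the minimum.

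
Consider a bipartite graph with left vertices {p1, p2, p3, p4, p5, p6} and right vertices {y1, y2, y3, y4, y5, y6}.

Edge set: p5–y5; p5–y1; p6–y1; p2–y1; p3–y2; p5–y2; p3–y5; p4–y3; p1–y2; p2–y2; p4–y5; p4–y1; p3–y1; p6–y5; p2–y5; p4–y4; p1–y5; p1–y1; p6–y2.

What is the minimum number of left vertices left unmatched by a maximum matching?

2

One maximum matching: p1-y5, p2-y2, p3-y1, p4-y3.
The set {p1, p2, p3, p5, p6} has only 3 neighbours ({y1, y2, y5}), so by Hall's theorem at most 4 of the 6 left vertices can be matched.
That matches 4 of the 6, leaving 2 unmatched; no matching can do better.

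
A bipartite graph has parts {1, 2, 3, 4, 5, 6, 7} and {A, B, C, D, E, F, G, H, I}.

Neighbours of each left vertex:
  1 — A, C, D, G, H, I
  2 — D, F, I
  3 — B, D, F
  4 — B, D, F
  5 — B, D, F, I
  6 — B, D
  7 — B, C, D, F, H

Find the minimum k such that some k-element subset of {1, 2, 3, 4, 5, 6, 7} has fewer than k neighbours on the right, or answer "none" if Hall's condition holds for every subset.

5

Take S = {2, 3, 4, 5, 6}. Its neighbourhood is {B, D, F, I}, so |N(S)| = 4 < |S| = 5.
Every subset of size less than 5 has at least as many neighbours as members, so 5 is the minimum.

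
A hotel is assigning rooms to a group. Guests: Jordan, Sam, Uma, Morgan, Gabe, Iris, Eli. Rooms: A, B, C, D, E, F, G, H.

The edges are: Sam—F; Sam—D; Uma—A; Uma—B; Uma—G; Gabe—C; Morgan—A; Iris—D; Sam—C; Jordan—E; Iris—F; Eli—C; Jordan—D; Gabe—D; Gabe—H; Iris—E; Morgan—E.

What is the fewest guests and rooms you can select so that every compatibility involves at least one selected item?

7

The 7 edges Jordan–D, Sam–F, Uma–B, Morgan–A, Gabe–H, Iris–E, Eli–C form a matching, so any vertex cover needs at least 7 vertices (one per matched edge).
Conversely {Jordan, Sam, Uma, Morgan, Gabe, Iris, Eli} meets every edge and has exactly 7 vertices, so 7 is optimal.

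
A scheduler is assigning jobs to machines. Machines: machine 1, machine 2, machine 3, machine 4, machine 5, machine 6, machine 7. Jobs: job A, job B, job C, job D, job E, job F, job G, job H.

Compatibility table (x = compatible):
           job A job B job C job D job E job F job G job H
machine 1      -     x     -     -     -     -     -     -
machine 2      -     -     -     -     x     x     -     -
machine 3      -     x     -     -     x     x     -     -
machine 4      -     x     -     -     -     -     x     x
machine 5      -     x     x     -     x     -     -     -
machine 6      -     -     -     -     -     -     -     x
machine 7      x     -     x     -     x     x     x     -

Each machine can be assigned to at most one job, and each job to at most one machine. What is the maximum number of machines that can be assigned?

A valid assignment of size 7: machine 1-job B, machine 2-job E, machine 3-job F, machine 4-job G, machine 5-job C, machine 6-job H, machine 7-job A.
All 7 machines are matched, so no larger matching exists.

7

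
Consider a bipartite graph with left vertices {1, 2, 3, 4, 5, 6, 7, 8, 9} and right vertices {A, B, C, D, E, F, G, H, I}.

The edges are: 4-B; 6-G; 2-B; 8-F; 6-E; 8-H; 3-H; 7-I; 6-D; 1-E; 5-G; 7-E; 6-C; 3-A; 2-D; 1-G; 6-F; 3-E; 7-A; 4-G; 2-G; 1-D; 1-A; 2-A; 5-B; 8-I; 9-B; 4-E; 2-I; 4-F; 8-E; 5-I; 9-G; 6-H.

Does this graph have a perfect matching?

Yes

One maximum matching: 1–D, 2–A, 3–H, 4–E, 5–G, 6–C, 7–I, 8–F, 9–B.
All 9 left vertices are covered.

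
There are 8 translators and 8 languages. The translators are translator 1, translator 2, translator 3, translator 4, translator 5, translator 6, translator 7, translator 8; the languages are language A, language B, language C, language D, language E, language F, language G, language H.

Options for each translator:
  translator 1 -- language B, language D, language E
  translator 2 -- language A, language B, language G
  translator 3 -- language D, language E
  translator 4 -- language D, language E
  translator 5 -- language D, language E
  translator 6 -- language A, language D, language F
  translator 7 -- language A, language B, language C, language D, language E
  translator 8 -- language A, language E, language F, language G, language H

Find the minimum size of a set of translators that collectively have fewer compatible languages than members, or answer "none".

Take S = {translator 3, translator 4, translator 5}. Its neighbourhood is {language D, language E}, so |N(S)| = 2 < |S| = 3.
Every subset of size less than 3 has at least as many neighbours as members, so 3 is the minimum.

3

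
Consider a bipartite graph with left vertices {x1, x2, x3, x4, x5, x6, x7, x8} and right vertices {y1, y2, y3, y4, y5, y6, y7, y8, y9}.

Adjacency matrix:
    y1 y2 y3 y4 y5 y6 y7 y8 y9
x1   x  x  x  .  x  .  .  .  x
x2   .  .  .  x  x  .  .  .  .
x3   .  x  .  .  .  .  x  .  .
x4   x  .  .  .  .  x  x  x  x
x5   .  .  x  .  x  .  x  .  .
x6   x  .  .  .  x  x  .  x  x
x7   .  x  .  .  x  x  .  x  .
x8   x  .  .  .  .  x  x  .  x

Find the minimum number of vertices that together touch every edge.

{x1, x2, x3, x4, x5, x6, x7, x8} is a vertex cover of size 8: every edge has an endpoint in this set.
No smaller cover exists because x1–y3, x2–y4, x3–y2, x4–y6, x5–y5, x6–y9, x7–y8, x8–y7 is a matching of size 8, and a cover must include an endpoint of each of these disjoint edges (König's theorem).

8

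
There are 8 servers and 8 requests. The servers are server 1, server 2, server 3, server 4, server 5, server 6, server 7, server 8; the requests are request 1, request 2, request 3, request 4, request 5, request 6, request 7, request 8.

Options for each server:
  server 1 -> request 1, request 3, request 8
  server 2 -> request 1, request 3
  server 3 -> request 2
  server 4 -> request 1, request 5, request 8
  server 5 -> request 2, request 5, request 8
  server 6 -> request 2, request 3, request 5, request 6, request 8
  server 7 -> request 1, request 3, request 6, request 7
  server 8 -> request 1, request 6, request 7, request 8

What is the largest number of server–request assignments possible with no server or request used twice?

One maximum matching: server 1→request 3, server 2→request 1, server 3→request 2, server 4→request 8, server 5→request 5, server 6→request 6, server 7→request 7.
The set {server 1, server 2, server 3, server 4, server 5, server 6, server 7, server 8} has only 7 neighbours ({request 1, request 2, request 3, request 5, request 6, request 7, request 8}), so by Hall's theorem at most 7 of the 8 servers can be matched.

7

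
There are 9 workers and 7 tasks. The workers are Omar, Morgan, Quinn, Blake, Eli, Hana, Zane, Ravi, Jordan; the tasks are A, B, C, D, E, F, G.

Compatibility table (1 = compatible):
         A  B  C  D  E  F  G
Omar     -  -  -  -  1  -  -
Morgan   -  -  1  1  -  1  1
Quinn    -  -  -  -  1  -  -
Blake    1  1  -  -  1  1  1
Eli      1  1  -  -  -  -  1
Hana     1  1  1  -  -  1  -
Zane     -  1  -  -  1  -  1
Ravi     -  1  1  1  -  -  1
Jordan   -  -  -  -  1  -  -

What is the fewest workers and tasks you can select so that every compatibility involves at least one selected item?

{Morgan, Blake, Eli, Hana, Zane, Ravi, E} is a vertex cover of size 7: every edge has an endpoint in this set.
No smaller cover exists because Omar–E, Morgan–D, Blake–F, Eli–A, Hana–C, Zane–G, Ravi–B is a matching of size 7, and a cover must include an endpoint of each of these disjoint edges (König's theorem).

7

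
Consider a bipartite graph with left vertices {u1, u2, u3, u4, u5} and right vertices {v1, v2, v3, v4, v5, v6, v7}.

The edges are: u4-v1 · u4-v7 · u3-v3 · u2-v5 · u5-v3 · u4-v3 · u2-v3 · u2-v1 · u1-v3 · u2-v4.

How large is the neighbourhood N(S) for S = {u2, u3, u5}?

4

The union of neighbours of {u2, u3, u5} is {v1, v3, v4, v5}, which has 4 elements.
Since |N(S)| = 4 ≥ |S| = 3, Hall's condition holds for this subset.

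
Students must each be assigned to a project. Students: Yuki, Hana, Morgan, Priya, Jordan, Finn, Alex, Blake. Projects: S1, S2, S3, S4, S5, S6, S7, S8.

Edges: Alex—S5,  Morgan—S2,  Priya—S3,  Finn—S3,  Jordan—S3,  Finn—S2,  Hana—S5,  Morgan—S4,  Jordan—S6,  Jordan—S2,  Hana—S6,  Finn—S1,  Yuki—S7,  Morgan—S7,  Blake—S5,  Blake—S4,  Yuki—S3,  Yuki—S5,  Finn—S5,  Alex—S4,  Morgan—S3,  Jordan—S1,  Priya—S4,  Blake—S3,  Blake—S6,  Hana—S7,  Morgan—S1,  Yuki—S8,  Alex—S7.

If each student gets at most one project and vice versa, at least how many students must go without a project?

A valid assignment of size 8: Yuki–S8, Hana–S6, Morgan–S1, Priya–S3, Jordan–S2, Finn–S5, Alex–S7, Blake–S4.
This saturates every student, so 8 is the maximum.
That matches 8 of the 8, leaving 0 unmatched; no matching can do better.

0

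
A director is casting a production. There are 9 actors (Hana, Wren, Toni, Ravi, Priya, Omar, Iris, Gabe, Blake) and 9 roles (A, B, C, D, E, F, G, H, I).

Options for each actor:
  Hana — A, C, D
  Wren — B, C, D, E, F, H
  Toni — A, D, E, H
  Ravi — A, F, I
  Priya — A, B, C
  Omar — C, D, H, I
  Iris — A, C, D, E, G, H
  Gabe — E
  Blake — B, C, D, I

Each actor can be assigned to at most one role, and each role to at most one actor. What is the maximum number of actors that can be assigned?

A valid assignment of size 9: Hana→C, Wren→H, Toni→D, Ravi→F, Priya→A, Omar→I, Iris→G, Gabe→E, Blake→B.
All 9 actors are matched, so no larger matching exists.

9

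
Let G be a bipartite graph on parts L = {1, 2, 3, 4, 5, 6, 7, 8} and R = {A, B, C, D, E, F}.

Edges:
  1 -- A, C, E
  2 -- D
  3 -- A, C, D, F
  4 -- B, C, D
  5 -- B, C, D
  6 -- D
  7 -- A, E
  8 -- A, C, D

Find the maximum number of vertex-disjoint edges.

6

One maximum matching: 1-A, 2-D, 3-F, 4-C, 5-B, 7-E.
The set {1, 2, 4, 5, 6, 7, 8} has only 5 neighbours ({A, B, C, D, E}), so by Hall's theorem at most 6 of the 8 left vertices can be matched.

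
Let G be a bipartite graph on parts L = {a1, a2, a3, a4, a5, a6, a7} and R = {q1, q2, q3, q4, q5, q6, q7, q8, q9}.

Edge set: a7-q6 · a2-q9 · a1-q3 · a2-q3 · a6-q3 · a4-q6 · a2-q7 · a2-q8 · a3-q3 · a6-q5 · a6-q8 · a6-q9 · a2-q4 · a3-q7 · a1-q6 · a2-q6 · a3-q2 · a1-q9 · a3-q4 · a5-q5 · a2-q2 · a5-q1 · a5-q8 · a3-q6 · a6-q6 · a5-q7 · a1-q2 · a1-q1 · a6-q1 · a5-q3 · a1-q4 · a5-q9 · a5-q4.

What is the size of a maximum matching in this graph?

6

One maximum matching: a1→q1, a2→q7, a3→q3, a4→q6, a5→q4, a6→q9.
The set {a4, a7} has only 1 neighbour ({q6}), so by Hall's theorem at most 6 of the 7 left vertices can be matched.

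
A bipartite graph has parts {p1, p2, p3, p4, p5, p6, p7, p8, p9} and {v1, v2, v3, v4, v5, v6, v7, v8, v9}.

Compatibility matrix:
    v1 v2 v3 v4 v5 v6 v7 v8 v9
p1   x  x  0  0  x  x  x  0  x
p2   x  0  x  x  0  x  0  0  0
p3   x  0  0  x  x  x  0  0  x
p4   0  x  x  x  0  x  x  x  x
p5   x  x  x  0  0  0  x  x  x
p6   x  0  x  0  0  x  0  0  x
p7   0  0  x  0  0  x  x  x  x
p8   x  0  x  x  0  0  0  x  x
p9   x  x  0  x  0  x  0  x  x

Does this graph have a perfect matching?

Yes

For example, pair p1–v1, p2–v4, p3–v5, p4–v3, p5–v7, p6–v9, p7–v6, p8–v8, p9–v2.
Every left vertex is matched, so this is a perfect matching.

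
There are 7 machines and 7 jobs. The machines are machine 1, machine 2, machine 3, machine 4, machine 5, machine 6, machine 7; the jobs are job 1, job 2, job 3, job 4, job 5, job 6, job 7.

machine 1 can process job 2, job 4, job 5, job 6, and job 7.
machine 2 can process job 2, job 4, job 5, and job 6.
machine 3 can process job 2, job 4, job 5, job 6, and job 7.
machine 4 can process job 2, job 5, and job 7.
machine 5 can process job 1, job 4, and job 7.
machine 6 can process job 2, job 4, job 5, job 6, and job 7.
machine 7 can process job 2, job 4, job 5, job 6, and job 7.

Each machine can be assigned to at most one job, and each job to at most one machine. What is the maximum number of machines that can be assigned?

6

One maximum matching: machine 1-job 4, machine 2-job 6, machine 3-job 7, machine 4-job 2, machine 5-job 1, machine 6-job 5.
The set {machine 1, machine 2, machine 3, machine 4, machine 6, machine 7} has only 5 neighbours ({job 2, job 4, job 5, job 6, job 7}), so by Hall's theorem at most 6 of the 7 machines can be matched.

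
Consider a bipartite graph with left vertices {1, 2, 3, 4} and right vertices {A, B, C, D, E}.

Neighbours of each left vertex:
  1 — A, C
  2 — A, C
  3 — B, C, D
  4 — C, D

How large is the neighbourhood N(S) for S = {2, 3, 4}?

4

The union of neighbours of {2, 3, 4} is {A, B, C, D}, which has 4 elements.
Since |N(S)| = 4 ≥ |S| = 3, Hall's condition holds for this subset.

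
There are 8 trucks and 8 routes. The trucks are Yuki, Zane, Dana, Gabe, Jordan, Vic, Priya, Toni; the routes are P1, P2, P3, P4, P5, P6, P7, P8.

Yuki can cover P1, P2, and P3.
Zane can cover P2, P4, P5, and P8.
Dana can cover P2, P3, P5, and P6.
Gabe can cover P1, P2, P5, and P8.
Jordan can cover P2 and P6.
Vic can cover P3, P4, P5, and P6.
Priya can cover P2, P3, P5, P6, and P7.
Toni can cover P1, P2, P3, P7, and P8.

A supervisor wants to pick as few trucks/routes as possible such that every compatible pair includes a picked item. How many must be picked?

A maximum matching has 8 edges (e.g. Yuki–P3, Zane–P8, Dana–P6, Gabe–P5, Jordan–P2, Vic–P4, Priya–P7, Toni–P1).
By König's theorem the minimum vertex cover has the same size. One such cover is {Yuki, Zane, Dana, Gabe, Jordan, Vic, Priya, Toni}.

8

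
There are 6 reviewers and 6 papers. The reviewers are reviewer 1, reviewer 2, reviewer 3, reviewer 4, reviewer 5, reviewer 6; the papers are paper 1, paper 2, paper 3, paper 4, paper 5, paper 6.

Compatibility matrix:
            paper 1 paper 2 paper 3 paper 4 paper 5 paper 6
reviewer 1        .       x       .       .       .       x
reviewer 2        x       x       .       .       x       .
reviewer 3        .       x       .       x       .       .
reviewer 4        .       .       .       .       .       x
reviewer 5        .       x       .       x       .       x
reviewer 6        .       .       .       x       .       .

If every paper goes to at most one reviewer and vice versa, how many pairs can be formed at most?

One maximum matching: reviewer 1-paper 2, reviewer 2-paper 1, reviewer 3-paper 4, reviewer 4-paper 6.
The set {reviewer 1, reviewer 3, reviewer 4, reviewer 5, reviewer 6} has only 3 neighbours ({paper 2, paper 4, paper 6}), so by Hall's theorem at most 4 of the 6 reviewers can be matched.

4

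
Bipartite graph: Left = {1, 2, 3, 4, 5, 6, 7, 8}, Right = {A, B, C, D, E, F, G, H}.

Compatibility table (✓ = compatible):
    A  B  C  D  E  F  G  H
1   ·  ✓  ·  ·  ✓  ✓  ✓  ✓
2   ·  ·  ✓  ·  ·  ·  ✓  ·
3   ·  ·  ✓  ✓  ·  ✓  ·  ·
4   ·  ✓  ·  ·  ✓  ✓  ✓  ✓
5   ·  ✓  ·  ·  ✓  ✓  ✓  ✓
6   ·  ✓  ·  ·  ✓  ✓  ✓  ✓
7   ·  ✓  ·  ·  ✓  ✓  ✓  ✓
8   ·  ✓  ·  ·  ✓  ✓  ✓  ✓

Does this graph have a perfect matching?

No

The set {1, 4, 5, 6, 7, 8} has only 5 neighbours ({B, E, F, G, H}), so by Hall's theorem at most 7 of the 8 left vertices can be matched.
Hence no matching covers every left vertex.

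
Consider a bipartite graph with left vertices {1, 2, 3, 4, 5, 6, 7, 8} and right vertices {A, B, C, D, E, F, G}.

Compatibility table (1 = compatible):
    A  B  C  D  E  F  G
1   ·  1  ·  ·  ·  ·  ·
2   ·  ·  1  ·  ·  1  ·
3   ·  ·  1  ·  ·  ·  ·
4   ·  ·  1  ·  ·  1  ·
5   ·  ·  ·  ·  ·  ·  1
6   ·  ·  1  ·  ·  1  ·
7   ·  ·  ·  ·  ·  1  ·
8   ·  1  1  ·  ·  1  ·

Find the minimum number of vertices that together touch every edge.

4

The 4 edges 1–B, 2–F, 3–C, 5–G form a matching, so any vertex cover needs at least 4 vertices (one per matched edge).
Conversely {5, B, C, F} meets every edge and has exactly 4 vertices, so 4 is optimal.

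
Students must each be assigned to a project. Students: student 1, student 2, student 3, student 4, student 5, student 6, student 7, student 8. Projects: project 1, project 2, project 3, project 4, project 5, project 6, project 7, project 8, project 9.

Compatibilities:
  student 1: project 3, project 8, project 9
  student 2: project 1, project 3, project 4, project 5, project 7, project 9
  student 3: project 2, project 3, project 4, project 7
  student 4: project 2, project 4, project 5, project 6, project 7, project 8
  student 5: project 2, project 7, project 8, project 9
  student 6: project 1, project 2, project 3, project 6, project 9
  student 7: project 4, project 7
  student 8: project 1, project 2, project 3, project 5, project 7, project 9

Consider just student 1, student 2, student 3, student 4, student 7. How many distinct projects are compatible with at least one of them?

9

The union of neighbours of {student 1, student 2, student 3, student 4, student 7} is {project 1, project 2, project 3, project 4, project 5, project 6, project 7, project 8, project 9}, which has 9 elements.
Since |N(S)| = 9 ≥ |S| = 5, Hall's condition holds for this subset.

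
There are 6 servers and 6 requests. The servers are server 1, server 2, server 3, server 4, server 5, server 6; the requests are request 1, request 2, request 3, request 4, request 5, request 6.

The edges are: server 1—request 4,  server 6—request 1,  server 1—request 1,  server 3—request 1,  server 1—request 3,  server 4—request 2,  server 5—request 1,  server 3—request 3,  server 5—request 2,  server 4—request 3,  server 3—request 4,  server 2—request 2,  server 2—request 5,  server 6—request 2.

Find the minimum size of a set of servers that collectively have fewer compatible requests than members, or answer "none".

5

Take S = {server 1, server 3, server 4, server 5, server 6}. Its neighbourhood is {request 1, request 2, request 3, request 4}, so |N(S)| = 4 < |S| = 5.
Every subset of size less than 5 has at least as many neighbours as members, so 5 is the minimum.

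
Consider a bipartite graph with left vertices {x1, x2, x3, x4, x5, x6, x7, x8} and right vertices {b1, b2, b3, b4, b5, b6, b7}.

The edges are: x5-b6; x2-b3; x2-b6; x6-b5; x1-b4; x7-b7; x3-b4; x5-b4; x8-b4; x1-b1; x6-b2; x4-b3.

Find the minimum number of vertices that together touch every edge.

6

A maximum matching has 6 edges (e.g. x1–b1, x2–b6, x3–b4, x4–b3, x6–b5, x7–b7).
By König's theorem the minimum vertex cover has the same size. One such cover is {x1, x6, x7, b3, b4, b6}.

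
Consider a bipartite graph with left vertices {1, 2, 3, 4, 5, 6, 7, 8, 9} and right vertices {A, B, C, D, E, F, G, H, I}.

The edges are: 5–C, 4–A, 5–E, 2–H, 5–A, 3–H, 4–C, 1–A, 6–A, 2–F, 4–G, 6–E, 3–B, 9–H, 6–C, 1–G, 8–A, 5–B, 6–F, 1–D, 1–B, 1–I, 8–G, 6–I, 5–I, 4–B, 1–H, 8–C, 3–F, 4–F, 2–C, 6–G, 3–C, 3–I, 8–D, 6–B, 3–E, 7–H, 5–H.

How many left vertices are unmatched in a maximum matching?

1

One maximum matching: 1–A, 2–C, 3–B, 4–F, 5–E, 6–I, 7–H, 8–G.
The set {7, 9} has only 1 neighbour ({H}), so by Hall's theorem at most 8 of the 9 left vertices can be matched.
That matches 8 of the 9, leaving 1 unmatched; no matching can do better.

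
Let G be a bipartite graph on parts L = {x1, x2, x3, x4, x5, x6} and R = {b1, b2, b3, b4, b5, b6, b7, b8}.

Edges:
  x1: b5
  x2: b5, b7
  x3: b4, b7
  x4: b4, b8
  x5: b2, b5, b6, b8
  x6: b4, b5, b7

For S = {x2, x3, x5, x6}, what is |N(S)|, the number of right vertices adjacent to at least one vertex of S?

The union of neighbours of {x2, x3, x5, x6} is {b2, b4, b5, b6, b7, b8}, which has 6 elements.
Since |N(S)| = 6 ≥ |S| = 4, Hall's condition holds for this subset.

6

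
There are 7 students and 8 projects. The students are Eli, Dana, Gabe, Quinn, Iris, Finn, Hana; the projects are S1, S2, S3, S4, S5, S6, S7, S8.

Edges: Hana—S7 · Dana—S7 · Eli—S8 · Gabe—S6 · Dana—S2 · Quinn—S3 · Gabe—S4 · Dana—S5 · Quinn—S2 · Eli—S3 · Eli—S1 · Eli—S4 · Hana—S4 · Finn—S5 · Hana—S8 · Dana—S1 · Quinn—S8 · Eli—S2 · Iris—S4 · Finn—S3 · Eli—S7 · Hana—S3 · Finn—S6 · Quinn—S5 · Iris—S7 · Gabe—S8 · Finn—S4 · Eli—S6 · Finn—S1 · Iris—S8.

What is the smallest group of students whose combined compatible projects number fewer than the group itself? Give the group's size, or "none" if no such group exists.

A matching saturating every student exists, for instance Eli→S2, Dana→S7, Gabe→S6, Quinn→S5, Iris→S8, Finn→S3, Hana→S4.
By Hall's marriage theorem, this means |N(S)| ≥ |S| for every subset S, so no violating subset exists.

none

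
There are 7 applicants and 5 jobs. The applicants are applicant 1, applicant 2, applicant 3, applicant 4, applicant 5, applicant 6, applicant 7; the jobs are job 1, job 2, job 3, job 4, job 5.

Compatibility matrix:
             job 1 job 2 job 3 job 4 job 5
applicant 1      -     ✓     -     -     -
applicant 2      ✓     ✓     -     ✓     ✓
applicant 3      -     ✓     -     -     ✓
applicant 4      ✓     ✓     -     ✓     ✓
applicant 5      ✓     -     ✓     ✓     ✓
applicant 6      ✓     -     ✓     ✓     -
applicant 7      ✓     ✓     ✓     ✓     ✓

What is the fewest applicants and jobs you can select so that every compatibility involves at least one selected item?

{job 1, job 2, job 3, job 4, job 5} is a vertex cover of size 5: every edge has an endpoint in this set.
No smaller cover exists because applicant 1–job 2, applicant 2–job 4, applicant 3–job 5, applicant 4–job 1, applicant 5–job 3 is a matching of size 5, and a cover must include an endpoint of each of these disjoint edges (König's theorem).

5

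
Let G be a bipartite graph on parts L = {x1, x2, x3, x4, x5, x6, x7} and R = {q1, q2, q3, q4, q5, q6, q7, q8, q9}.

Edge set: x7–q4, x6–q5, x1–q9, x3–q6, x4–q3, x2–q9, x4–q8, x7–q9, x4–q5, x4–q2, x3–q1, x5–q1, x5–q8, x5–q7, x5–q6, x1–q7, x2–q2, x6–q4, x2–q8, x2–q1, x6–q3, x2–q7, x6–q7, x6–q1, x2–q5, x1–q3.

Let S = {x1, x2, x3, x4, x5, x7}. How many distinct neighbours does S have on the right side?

The union of neighbours of {x1, x2, x3, x4, x5, x7} is {q1, q2, q3, q4, q5, q6, q7, q8, q9}, which has 9 elements.
Since |N(S)| = 9 ≥ |S| = 6, Hall's condition holds for this subset.

9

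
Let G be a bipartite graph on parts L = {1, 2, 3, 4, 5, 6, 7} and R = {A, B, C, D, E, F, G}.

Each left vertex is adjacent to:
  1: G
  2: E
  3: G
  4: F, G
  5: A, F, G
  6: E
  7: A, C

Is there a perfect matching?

No

The set {1, 2, 3, 6} has only 2 neighbours ({E, G}), so by Hall's theorem at most 5 of the 7 left vertices can be matched.
Hence no matching covers every left vertex.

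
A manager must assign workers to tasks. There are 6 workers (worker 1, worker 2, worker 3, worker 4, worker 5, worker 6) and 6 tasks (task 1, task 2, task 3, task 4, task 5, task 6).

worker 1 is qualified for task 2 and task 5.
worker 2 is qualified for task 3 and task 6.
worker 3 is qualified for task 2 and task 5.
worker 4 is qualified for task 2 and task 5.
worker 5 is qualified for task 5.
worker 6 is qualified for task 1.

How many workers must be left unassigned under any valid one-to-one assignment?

One maximum matching: worker 1→task 5, worker 2→task 6, worker 3→task 2, worker 6→task 1.
The set {worker 1, worker 3, worker 4, worker 5} has only 2 neighbours ({task 2, task 5}), so by Hall's theorem at most 4 of the 6 workers can be matched.
That matches 4 of the 6, leaving 2 unmatched; no matching can do better.

2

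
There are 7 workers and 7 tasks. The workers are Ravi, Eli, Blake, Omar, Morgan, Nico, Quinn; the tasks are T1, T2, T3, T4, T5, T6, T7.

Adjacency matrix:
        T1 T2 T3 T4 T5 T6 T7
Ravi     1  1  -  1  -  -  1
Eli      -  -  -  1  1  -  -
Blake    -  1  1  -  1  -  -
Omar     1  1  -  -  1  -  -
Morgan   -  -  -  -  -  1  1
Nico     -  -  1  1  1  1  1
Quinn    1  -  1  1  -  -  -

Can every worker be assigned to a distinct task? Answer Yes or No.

One maximum matching: Ravi→T1, Eli→T5, Blake→T3, Omar→T2, Morgan→T6, Nico→T7, Quinn→T4.
All 7 workers are covered.

Yes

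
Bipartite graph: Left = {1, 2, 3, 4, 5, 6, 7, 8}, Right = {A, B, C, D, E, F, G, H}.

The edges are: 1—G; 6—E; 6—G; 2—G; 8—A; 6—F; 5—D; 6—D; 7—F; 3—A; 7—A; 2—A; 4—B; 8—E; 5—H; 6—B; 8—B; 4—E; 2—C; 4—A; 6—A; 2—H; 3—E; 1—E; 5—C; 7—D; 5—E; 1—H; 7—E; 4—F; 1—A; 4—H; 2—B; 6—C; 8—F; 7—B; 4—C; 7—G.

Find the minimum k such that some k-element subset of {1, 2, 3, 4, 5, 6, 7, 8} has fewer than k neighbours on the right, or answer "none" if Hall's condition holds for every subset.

A matching saturating every left vertex exists, for instance 1→H, 2→C, 3→E, 4→A, 5→D, 6→G, 7→F, 8→B.
By Hall's marriage theorem, this means |N(S)| ≥ |S| for every subset S, so no violating subset exists.

none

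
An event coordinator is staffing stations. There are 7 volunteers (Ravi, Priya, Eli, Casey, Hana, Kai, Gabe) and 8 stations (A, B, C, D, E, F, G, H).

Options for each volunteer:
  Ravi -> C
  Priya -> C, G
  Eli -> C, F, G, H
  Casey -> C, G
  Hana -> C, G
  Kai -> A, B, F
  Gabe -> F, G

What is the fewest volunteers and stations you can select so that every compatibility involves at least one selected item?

The 5 edges Ravi–C, Priya–G, Eli–H, Kai–B, Gabe–F form a matching, so any vertex cover needs at least 5 vertices (one per matched edge).
Conversely {Eli, Kai, Gabe, C, G} meets every edge and has exactly 5 vertices, so 5 is optimal.

5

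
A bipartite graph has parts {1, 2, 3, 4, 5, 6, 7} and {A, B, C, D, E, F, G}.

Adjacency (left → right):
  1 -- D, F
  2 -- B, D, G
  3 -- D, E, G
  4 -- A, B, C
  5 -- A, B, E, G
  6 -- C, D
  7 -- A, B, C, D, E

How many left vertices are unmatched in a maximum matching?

0

A valid assignment of size 7: 1→F, 2→G, 3→D, 4→B, 5→E, 6→C, 7→A.
This saturates every left vertex, so 7 is the maximum.
That matches 7 of the 7, leaving 0 unmatched; no matching can do better.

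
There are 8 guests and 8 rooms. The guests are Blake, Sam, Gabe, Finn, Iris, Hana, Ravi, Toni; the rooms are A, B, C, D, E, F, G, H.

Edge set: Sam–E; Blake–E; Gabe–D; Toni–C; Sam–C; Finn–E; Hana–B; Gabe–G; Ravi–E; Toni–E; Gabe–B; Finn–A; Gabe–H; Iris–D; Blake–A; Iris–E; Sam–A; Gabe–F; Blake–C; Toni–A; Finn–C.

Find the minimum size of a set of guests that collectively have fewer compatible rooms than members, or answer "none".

4

Take S = {Blake, Sam, Finn, Ravi}. Its neighbourhood is {A, C, E}, so |N(S)| = 3 < |S| = 4.
Every subset of size less than 4 has at least as many neighbours as members, so 4 is the minimum.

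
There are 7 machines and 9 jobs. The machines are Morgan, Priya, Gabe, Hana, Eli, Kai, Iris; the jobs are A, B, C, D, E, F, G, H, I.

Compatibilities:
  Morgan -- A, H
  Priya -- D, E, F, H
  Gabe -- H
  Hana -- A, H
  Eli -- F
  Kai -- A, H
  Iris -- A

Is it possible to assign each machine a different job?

No

The set {Morgan, Gabe, Hana, Kai, Iris} has only 2 neighbours ({A, H}), so by Hall's theorem at most 4 of the 7 machines can be matched.
Hence no matching covers every machine.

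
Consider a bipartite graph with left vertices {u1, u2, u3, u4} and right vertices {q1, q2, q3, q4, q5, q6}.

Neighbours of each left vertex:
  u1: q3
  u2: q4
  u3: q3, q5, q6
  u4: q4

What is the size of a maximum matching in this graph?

A valid assignment of size 3: u1–q3, u2–q4, u3–q6.
The set {u2, u4} has only 1 neighbour ({q4}), so by Hall's theorem at most 3 of the 4 left vertices can be matched.

3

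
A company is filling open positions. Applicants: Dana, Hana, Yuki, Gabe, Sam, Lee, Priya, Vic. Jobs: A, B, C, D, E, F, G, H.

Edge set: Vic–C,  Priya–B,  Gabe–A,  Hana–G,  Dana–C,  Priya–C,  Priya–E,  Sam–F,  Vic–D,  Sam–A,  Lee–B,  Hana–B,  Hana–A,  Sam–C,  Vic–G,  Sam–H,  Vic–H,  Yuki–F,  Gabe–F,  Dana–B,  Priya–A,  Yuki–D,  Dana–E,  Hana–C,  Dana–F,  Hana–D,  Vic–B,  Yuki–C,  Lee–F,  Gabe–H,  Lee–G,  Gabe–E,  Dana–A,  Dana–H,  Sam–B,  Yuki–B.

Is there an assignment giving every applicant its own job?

A valid assignment of size 8: Dana-B, Hana-A, Yuki-D, Gabe-E, Sam-H, Lee-F, Priya-C, Vic-G.
Every applicant is matched, so this is a perfect matching.

Yes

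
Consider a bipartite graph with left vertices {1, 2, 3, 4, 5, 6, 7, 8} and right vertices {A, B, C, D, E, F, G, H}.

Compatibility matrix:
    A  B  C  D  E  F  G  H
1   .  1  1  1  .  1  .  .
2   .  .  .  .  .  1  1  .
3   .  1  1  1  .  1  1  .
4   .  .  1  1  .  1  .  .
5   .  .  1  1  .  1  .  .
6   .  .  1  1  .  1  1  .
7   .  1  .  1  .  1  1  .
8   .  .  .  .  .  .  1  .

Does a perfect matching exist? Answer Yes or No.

The set {1, 2, 3, 4, 5, 6, 7, 8} has only 5 neighbours ({B, C, D, F, G}), so by Hall's theorem at most 5 of the 8 left vertices can be matched.
Hence no matching covers every left vertex.

No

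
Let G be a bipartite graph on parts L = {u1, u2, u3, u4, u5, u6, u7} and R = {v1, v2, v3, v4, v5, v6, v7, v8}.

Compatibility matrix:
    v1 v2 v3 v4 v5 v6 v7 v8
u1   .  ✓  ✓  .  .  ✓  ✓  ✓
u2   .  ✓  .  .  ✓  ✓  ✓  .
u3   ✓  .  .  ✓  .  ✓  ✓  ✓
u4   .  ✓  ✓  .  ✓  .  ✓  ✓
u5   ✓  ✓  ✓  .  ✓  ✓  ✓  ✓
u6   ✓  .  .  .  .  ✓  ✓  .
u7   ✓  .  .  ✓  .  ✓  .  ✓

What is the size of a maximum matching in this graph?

One maximum matching: u1–v3, u2–v2, u3–v1, u4–v5, u5–v8, u6–v7, u7–v6.
All 7 left vertices are matched, so no larger matching exists.

7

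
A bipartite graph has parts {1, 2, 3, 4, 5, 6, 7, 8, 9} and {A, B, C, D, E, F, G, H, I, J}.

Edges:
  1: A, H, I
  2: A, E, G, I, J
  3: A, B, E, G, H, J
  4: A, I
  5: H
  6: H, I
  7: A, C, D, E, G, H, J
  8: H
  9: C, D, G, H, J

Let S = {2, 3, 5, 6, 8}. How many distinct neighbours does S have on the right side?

The union of neighbours of {2, 3, 5, 6, 8} is {A, B, E, G, H, I, J}, which has 7 elements.
Since |N(S)| = 7 ≥ |S| = 5, Hall's condition holds for this subset.

7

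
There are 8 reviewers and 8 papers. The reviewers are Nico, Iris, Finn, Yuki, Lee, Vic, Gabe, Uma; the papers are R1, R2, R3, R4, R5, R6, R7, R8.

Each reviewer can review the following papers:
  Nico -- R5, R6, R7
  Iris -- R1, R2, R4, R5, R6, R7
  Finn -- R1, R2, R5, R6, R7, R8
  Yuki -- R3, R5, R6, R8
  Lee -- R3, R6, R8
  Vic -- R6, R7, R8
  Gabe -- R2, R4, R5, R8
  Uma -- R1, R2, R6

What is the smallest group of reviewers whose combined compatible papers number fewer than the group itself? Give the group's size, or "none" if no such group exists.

none

A matching saturating every reviewer exists, for instance Nico→R5, Iris→R2, Finn→R1, Yuki→R8, Lee→R3, Vic→R7, Gabe→R4, Uma→R6.
By Hall's marriage theorem, this means |N(S)| ≥ |S| for every subset S, so no violating subset exists.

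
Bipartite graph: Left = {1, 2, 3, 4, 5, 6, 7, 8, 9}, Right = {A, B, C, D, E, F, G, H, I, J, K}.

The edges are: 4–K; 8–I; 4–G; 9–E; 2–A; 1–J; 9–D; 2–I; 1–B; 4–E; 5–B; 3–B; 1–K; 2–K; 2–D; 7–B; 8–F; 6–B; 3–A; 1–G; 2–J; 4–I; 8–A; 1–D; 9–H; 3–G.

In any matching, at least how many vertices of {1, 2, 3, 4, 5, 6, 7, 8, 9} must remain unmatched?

2

One maximum matching: 1→G, 2→J, 3→A, 4→K, 5→B, 8→I, 9→E.
The set {5, 6, 7} has only 1 neighbour ({B}), so by Hall's theorem at most 7 of the 9 left vertices can be matched.
That matches 7 of the 9, leaving 2 unmatched; no matching can do better.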